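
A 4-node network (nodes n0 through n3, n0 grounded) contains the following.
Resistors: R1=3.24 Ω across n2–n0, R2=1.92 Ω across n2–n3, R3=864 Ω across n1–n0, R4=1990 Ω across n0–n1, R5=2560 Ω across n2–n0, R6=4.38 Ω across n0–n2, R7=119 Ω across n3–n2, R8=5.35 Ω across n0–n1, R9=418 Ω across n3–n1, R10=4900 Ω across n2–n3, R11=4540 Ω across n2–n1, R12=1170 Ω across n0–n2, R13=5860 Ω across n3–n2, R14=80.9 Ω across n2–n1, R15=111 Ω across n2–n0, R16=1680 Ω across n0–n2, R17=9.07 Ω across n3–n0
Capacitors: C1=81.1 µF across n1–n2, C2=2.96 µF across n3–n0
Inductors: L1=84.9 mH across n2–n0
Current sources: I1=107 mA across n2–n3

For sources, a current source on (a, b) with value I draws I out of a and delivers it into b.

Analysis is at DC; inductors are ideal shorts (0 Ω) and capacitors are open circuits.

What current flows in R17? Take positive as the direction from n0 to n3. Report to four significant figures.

Element admittances at DC:
  Y(R1) = 0.3086 S between n2,n0
  Y(R2) = 0.5208 S between n2,n3
  Y(R3) = 0.001157 S between n1,n0
  Y(R4) = 0.0005025 S between n0,n1
  Y(R5) = 0.0003906 S between n2,n0
  Y(R6) = 0.2283 S between n0,n2
  Y(R7) = 0.008403 S between n3,n2
  Y(R8) = 0.1869 S between n0,n1
  Y(R9) = 0.002392 S between n3,n1
  Y(R10) = 0.0002041 S between n2,n3
  Y(C1) = 0.000 S between n1,n2
  Y(R11) = 0.0002203 S between n2,n1
  Y(C2) = 0.000 S between n3,n0
  Y(R12) = 0.0008547 S between n0,n2
  Y(R13) = 0.0001706 S between n3,n2
  Y(R14) = 0.01236 S between n2,n1
  Y(R15) = 0.009009 S between n2,n0
  Y(R16) = 0.0005952 S between n0,n2
  L1: short n2↔n0 (DC inductor)
  Y(R17) = 0.1103 S between n3,n0
  I1: injects 0.107 A into n3 (from n2)
Assemble and solve the 4×4 MNA system:
  V(n1)=0.001958  V(n2)=0.000  V(n3)=0.1666
  i(L1)=-0.01874

-0.01837 A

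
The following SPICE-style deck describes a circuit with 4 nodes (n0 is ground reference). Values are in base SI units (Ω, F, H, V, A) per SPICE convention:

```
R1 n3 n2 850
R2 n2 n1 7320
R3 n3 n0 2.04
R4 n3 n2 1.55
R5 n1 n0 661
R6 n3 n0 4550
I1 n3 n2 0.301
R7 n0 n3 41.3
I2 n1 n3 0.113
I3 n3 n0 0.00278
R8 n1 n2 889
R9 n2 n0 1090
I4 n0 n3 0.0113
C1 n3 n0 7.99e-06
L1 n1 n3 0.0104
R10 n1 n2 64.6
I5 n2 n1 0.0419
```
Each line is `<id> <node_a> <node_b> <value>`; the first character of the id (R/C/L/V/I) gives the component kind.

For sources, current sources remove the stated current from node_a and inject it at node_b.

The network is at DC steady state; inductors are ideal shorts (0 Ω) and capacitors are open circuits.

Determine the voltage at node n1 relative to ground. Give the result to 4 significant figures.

0.01579 V

Element admittances at DC:
  Y(R1) = 0.001176 S between n3,n2
  Y(R2) = 0.0001366 S between n2,n1
  Y(R3) = 0.4902 S between n3,n0
  Y(R4) = 0.6452 S between n3,n2
  Y(R5) = 0.001513 S between n1,n0
  Y(R6) = 0.0002198 S between n3,n0
  I1: injects 0.301 A into n2 (from n3)
  Y(R7) = 0.02421 S between n0,n3
  I2: injects 0.113 A into n3 (from n1)
  I3: injects 0.00278 A into n0 (from n3)
  Y(R8) = 0.001125 S between n1,n2
  Y(R9) = 0.0009174 S between n2,n0
  I4: injects 0.0113 A into n3 (from n0)
  Y(C1) = 0.000 S between n3,n0
  L1: short n1↔n3 (DC inductor)
  Y(R10) = 0.01548 S between n1,n2
  I5: injects 0.0419 A into n1 (from n2)
Assemble and solve the 4×4 MNA system:
  V(n1)=0.01579  V(n2)=0.4060  V(n3)=0.01579
  i(L1)=-0.06459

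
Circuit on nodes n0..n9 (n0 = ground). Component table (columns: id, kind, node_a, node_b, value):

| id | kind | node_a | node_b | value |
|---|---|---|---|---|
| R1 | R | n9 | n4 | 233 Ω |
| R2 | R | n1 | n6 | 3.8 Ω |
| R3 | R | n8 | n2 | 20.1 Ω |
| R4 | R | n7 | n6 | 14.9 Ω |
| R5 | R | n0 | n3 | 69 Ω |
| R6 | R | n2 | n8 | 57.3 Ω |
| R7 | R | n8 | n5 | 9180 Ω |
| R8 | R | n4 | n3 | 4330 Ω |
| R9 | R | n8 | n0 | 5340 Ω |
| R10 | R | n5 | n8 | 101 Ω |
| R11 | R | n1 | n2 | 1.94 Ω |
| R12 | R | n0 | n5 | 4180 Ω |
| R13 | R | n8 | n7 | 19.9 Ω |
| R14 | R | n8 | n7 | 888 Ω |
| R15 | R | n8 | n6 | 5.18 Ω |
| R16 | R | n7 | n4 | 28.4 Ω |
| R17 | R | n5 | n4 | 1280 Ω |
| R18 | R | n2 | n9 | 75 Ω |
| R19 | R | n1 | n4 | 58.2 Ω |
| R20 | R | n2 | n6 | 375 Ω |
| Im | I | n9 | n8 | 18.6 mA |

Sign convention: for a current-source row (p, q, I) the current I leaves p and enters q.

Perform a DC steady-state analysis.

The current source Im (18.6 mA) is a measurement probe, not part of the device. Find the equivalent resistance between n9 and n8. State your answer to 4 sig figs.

R_eq = 62.52 Ω

Apply KCL at each of the 9 non-ground nodes and solve the resulting linear system.
Node n1: branches {R2, R11, R19} → V_1 = -0.02691
Node n2: branches {R3, R6, R11, R18, R20} → V_2 = -0.04175
Node n3: branches {R5, R8} → V_3 = -0.001408
Node n4: branches {R1, R8, R16, R17, R19} → V_4 = -0.08974
Node n5: branches {R7, R10, R12, R17} → V_5 = 0.04284
Node n6: branches {R2, R4, R15, R20} → V_6 = 0.006255
Node n7: branches {R4, R13, R14, R16} → V_7 = 0.0002937
Node n8: branches {R3, R6, R7, R9, R10, R13, R14, R15, Im} → V_8 = 0.05421
Node n9: branches {R1, R18, Im} → V_9 = -1.109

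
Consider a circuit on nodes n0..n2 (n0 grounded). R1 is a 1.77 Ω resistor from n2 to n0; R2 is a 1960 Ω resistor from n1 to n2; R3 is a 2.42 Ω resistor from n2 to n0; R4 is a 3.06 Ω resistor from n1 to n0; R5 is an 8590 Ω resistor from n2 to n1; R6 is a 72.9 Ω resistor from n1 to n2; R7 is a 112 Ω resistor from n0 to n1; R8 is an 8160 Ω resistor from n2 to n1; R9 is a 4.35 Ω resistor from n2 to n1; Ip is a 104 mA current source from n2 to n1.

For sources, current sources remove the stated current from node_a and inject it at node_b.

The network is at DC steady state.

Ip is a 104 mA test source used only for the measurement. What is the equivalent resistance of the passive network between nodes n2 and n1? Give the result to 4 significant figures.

R_eq = 2.023 Ω

MNA unknowns: 2 node voltages V₁..V_2
R1: Y=0.5650 on G[2,0]
R2: Y=0.0005102 on G[1,2]
R3: Y=0.4132 on G[2,0]
R4: Y=0.3268 on G[1,0]
R5: Y=0.0001164 on G[2,1]
R6: Y=0.01372 on G[1,2]
R7: Y=0.008929 on G[0,1]
R8: Y=0.0001225 on G[2,1]
R9: Y=0.2299 on G[2,1]
Ip: z[2]−=0.104, z[1]+=0.104
solve → V1=0.1566, V2=-0.05376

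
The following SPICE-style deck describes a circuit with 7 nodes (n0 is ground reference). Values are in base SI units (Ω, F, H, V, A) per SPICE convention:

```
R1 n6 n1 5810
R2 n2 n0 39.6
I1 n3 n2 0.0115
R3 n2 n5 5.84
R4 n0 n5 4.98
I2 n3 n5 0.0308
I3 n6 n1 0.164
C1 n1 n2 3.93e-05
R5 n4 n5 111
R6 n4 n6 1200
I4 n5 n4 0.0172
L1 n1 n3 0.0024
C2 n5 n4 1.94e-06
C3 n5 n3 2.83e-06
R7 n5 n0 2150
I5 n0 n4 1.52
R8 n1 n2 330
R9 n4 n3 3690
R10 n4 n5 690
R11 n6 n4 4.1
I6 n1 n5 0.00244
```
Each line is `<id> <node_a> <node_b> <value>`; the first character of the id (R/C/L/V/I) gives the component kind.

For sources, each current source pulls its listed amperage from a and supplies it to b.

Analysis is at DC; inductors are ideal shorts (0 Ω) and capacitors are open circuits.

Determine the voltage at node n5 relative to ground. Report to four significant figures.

Element admittances at DC:
  Y(R1) = 0.0001721 S between n6,n1
  Y(R2) = 0.02525 S between n2,n0
  I1: injects 0.0115 A into n2 (from n3)
  Y(R3) = 0.1712 S between n2,n5
  Y(R4) = 0.2008 S between n0,n5
  I2: injects 0.0308 A into n5 (from n3)
  I3: injects 0.164 A into n1 (from n6)
  Y(C1) = 0.000 S between n1,n2
  Y(R5) = 0.009009 S between n4,n5
  Y(R6) = 0.0008333 S between n4,n6
  I4: injects 0.0172 A into n4 (from n5)
  L1: short n1↔n3 (DC inductor)
  Y(C2) = 0.000 S between n5,n4
  Y(C3) = 0.000 S between n5,n3
  Y(R7) = 0.0004651 S between n5,n0
  I5: injects 1.52 A into n4 (from n0)
  Y(R8) = 0.003030 S between n1,n2
  Y(R9) = 0.0002710 S between n4,n3
  Y(R10) = 0.001449 S between n4,n5
  Y(R11) = 0.2439 S between n6,n4
  I6: injects 0.00244 A into n5 (from n1)
Assemble and solve the 7×7 MNA system:
  V(n1)=57.33  V(n2)=6.690  V(n3)=57.33  V(n4)=134.7  V(n5)=6.713  V(n6)=134.0
  i(L1)=0.02132

6.713 V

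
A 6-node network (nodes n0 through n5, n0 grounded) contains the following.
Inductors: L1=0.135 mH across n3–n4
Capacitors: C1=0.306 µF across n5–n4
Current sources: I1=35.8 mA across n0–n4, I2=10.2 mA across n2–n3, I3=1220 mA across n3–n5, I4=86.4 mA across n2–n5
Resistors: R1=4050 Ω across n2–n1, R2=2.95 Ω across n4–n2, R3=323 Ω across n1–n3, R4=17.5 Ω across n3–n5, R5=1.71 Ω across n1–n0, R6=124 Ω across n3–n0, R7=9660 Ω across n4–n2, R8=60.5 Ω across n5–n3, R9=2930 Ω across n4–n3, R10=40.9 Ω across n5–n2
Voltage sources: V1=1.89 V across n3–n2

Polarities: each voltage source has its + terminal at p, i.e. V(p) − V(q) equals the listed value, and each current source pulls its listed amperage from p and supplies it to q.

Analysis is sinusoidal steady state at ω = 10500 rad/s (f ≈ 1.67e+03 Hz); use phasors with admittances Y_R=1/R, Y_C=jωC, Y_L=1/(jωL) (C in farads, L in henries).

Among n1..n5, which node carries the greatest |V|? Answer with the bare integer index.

5

Element admittances at ω=10500 rad/s:
  Y(L1) = 0.000-0.7055j S between n3,n4
  Y(C1) = 0.000+0.003213j S between n5,n4
  I1: injects 0.0358 A into n4 (from n0)
  Y(R1) = 0.0002469+0.000j S between n2,n1
  Y(R2) = 0.3390+0.000j S between n4,n2
  Y(R3) = 0.003096+0.000j S between n1,n3
  I2: injects 0.0102 A into n3 (from n2)
  Y(R4) = 0.05714+0.000j S between n3,n5
  Y(R5) = 0.5848+0.000j S between n1,n0
  Y(R6) = 0.008065+0.000j S between n3,n0
  Y(R7) = 0.0001035+0.000j S between n4,n2
  Y(R8) = 0.01653+0.000j S between n5,n3
  Y(R9) = 0.0003413+0.000j S between n4,n3
  I3: injects 1.22 A into n5 (from n3)
  I4: injects 0.0864 A into n5 (from n2)
  Y(R10) = 0.02445+0.000j S between n5,n2
  V1: constraint V(n3)−V(n2) = 1.89
Assemble and solve the 6×6 MNA system:
  V(n1)=0.01731+0.000j  V(n2)=1.294+0.000j  V(n3)=3.184+0.000j  V(n4)=2.800-0.6738j  V(n5)=16.04-0.4334j
  i(V1)=-0.7740+0.2391j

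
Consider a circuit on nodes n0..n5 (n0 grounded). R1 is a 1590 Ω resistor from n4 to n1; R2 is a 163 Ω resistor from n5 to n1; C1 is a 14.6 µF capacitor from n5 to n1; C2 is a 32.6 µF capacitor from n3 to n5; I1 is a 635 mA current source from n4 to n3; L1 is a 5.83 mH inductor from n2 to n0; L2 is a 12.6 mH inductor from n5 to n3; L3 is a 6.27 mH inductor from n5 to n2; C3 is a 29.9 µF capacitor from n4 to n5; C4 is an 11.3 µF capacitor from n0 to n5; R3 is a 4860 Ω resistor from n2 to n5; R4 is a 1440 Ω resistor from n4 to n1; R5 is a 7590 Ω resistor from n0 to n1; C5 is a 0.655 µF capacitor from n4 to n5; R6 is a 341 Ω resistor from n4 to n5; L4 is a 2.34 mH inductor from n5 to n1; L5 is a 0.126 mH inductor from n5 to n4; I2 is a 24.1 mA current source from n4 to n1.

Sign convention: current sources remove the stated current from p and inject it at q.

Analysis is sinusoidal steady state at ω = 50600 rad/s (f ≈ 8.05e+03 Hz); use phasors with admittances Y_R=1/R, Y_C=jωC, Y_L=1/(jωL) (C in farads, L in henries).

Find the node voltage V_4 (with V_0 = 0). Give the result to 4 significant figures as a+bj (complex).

-0.001477+0.4744j V

MNA unknowns: 5 node voltages V₁..V_5
R1: Y=0.0006289+0.000j on G[4,1]
R2: Y=0.006135+0.000j on G[5,1]
C1: Y=0.000+0.7388j on G[5,1]
C2: Y=0.000+1.650j on G[3,5]
I1: z[4]−=0.635, z[3]+=0.635
L1: Y=0.000-0.003390j on G[2,0]
L2: Y=0.000-0.001568j on G[5,3]
L3: Y=0.000-0.003152j on G[5,2]
C3: Y=0.000+1.513j on G[4,5]
C4: Y=0.000+0.5718j on G[0,5]
R3: Y=0.0002058+0.000j on G[2,5]
R4: Y=0.0006944+0.000j on G[4,1]
R5: Y=0.0001318+0.000j on G[0,1]
C5: Y=0.000+0.03314j on G[4,5]
R6: Y=0.002933+0.000j on G[4,5]
L4: Y=0.000-0.008446j on G[5,1]
L5: Y=0.000-0.1568j on G[5,4]
I2: z[4]−=0.0241, z[1]+=0.0241
solve → V1=0.001210-0.03298j, V2=3.672e-06+2.593e-07j, V3=7.622e-06-0.3853j, V4=-0.001477+0.4744j, V5=7.622e-06+2.804e-07j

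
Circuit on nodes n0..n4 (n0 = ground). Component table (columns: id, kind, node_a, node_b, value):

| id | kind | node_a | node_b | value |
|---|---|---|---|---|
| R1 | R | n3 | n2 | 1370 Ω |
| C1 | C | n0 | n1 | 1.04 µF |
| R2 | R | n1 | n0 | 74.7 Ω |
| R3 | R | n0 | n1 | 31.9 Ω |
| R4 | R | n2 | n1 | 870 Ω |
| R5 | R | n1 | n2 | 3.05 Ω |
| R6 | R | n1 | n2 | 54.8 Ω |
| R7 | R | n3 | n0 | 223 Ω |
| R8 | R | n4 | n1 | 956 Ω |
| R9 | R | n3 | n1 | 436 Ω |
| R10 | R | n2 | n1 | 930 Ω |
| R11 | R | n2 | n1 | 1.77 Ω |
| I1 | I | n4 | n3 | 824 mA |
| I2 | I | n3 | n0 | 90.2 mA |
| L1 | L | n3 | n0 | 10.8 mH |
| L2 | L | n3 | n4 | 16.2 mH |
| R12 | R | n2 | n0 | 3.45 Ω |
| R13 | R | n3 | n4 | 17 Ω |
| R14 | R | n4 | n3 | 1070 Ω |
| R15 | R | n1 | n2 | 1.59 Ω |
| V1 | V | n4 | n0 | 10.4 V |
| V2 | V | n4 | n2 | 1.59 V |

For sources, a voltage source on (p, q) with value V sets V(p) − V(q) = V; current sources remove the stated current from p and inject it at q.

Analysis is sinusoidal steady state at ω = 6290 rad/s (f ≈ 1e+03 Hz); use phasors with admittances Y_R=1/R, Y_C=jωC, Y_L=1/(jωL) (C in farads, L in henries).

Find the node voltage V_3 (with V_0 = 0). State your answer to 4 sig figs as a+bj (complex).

18.61+5.271j V

Element admittances at ω=6290 rad/s:
  Y(R1) = 0.0007299+0.000j S between n3,n2
  Y(C1) = 0.000+0.006542j S between n0,n1
  Y(R2) = 0.01339+0.000j S between n1,n0
  Y(R3) = 0.03135+0.000j S between n0,n1
  Y(R4) = 0.001149+0.000j S between n2,n1
  Y(R5) = 0.3279+0.000j S between n1,n2
  Y(R6) = 0.01825+0.000j S between n1,n2
  Y(R7) = 0.004484+0.000j S between n3,n0
  Y(R8) = 0.001046+0.000j S between n4,n1
  Y(R9) = 0.002294+0.000j S between n3,n1
  Y(R10) = 0.001075+0.000j S between n2,n1
  Y(R11) = 0.5650+0.000j S between n2,n1
  I1: injects 0.824 A into n3 (from n4)
  I2: injects 0.0902 A into n0 (from n3)
  Y(L1) = 0.000-0.01472j S between n3,n0
  Y(L2) = 0.000-0.009814j S between n3,n4
  Y(R12) = 0.2899+0.000j S between n2,n0
  Y(R13) = 0.05882+0.000j S between n3,n4
  Y(R14) = 0.0009346+0.000j S between n4,n3
  Y(R15) = 0.6289+0.000j S between n1,n2
  V1: constraint V(n4)−V(n0) = 10.4
  V2: constraint V(n4)−V(n2) = 1.59
Assemble and solve the 6×6 MNA system:
  V(n1)=8.577-0.02768j  V(n2)=8.810+0.000j  V(n3)=18.61+5.271j  V(n4)=10.40+0.000j
  i(V1)=-3.189+0.1955j  i(V2)=2.905+0.03884j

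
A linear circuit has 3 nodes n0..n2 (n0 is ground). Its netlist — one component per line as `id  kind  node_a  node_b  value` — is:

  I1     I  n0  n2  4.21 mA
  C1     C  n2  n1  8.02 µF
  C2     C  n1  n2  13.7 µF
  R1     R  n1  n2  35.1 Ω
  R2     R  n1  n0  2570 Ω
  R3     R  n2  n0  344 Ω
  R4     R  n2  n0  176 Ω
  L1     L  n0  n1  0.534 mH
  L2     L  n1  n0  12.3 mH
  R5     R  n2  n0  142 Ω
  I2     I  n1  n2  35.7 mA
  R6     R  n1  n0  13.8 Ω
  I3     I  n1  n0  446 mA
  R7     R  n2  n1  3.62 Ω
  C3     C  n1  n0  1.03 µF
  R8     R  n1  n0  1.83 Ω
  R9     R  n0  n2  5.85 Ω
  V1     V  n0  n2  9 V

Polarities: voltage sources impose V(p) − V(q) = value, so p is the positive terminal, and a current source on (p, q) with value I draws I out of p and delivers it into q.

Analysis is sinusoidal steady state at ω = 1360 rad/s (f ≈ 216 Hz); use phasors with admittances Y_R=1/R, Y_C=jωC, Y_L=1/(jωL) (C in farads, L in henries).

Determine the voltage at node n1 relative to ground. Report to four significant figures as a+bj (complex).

Apply KCL at each of the 2 non-ground nodes and solve the resulting linear system.
Node n1: branches {C1, C2, R1, R2, L1, L2, I2, R6, I3, R7, C3, R8} → V_1 = -0.9207-1.688j
Node n2: branches {I1, C1, C2, R1, R3, R4, R5, I2, R7, R9, V1} → V_2 = -9.000+0.000j
Source currents: i(V1)=-4.231+0.2759j

-0.9207-1.688j V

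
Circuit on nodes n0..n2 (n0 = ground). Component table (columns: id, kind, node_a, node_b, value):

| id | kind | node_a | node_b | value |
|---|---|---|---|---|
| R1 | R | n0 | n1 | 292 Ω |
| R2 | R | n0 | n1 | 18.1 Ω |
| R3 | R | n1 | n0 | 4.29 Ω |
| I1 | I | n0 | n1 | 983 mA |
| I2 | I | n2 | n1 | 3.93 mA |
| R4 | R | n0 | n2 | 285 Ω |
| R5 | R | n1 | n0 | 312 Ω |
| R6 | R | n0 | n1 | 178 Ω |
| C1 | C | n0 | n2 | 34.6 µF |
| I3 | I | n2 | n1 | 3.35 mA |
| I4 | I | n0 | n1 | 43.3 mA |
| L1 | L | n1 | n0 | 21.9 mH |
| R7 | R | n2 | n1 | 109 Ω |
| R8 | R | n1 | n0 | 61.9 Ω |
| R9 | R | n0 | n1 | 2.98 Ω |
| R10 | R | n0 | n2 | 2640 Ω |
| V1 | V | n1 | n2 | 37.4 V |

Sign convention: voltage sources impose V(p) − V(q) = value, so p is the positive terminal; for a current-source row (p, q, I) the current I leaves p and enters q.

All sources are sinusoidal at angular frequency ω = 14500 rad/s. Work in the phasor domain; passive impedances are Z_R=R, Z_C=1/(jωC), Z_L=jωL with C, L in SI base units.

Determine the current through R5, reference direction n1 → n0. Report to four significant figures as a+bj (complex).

0.04777+0.05535j A

Element admittances at ω=14500 rad/s:
  Y(R1) = 0.003425+0.000j S between n0,n1
  Y(R2) = 0.05525+0.000j S between n0,n1
  Y(R3) = 0.2331+0.000j S between n1,n0
  I1: injects 0.983 A into n1 (from n0)
  I2: injects 0.00393 A into n1 (from n2)
  Y(R4) = 0.003509+0.000j S between n0,n2
  Y(R5) = 0.003205+0.000j S between n1,n0
  Y(R6) = 0.005618+0.000j S between n0,n1
  Y(C1) = 0.000+0.5017j S between n0,n2
  I3: injects 0.00335 A into n1 (from n2)
  I4: injects 0.0433 A into n1 (from n0)
  Y(L1) = 0.000-0.003149j S between n1,n0
  Y(R7) = 0.009174+0.000j S between n2,n1
  Y(R8) = 0.01616+0.000j S between n1,n0
  Y(R9) = 0.3356+0.000j S between n0,n1
  Y(R10) = 0.0003788+0.000j S between n0,n2
  V1: constraint V(n1)−V(n2) = 37.4
Assemble and solve the 3×3 MNA system:
  V(n1)=14.91+17.27j  V(n2)=-22.49+17.27j
  i(V1)=-9.087-11.22j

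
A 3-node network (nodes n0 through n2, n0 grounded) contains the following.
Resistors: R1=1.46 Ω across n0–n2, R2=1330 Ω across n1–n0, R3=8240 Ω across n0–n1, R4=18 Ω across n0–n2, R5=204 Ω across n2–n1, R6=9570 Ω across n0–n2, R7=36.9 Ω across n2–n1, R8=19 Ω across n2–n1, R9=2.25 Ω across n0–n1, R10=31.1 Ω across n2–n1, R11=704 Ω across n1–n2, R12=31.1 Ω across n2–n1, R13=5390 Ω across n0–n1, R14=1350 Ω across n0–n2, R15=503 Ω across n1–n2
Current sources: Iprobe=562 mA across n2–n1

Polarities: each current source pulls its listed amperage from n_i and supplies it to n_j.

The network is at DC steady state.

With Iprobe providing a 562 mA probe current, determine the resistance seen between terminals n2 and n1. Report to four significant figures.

Apply KCL at each of the 2 non-ground nodes and solve the resulting linear system.
Node n1: branches {R2, R3, R5, R7, R8, R9, R10, R11, R12, R13, R15, Iprobe} → V_1 = 0.8152
Node n2: branches {R1, R4, R5, R6, R7, R8, R10, R11, R12, R14, R15, Iprobe} → V_2 = -0.4899

R_eq = 2.322 Ω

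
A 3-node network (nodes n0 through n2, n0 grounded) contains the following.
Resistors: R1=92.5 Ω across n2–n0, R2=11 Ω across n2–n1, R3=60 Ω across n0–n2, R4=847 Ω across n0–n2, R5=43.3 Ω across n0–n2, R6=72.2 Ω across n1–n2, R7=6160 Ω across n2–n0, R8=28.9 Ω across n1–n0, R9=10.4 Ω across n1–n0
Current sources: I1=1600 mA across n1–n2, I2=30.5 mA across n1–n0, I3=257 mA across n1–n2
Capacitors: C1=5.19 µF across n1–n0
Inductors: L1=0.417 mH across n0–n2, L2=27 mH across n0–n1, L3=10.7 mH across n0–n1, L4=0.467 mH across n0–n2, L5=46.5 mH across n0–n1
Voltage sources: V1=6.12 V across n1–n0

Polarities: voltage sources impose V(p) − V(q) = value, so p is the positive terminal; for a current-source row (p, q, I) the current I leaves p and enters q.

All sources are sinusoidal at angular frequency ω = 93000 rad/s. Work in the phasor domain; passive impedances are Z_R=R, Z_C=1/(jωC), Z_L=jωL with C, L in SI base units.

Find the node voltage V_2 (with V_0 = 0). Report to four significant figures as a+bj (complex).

MNA unknowns: 2 node voltages V₁..V_2 plus 1 source current (V1)
R1: Y=0.01081+0.000j on G[2,0]
I1: z[1]−=1.6, z[2]+=1.6
R2: Y=0.09091+0.000j on G[2,1]
C1: Y=0.000+0.4827j on G[1,0]
L1: Y=0.000-0.02579j on G[0,2]
I2: z[1]−=0.0305, z[0]+=0.0305
R3: Y=0.01667+0.000j on G[0,2]
R4: Y=0.001181+0.000j on G[0,2]
I3: z[1]−=0.257, z[2]+=0.257
L2: Y=0.000-0.0003982j on G[0,1]
R5: Y=0.02309+0.000j on G[0,2]
R6: Y=0.01385+0.000j on G[1,2]
R7: Y=0.0001623+0.000j on G[2,0]
L3: Y=0.000-0.001005j on G[0,1]
R8: Y=0.03460+0.000j on G[1,0]
L4: Y=0.000-0.02303j on G[0,2]
L5: Y=0.000-0.0002312j on G[0,1]
R9: Y=0.09615+0.000j on G[1,0]
V1: row V1−V0=6.12, i_V1 at 1,0
solve → V1=6.120+0.000j, V2=14.53+4.528j
aux → i_V1=-1.806-2.470j

14.53+4.528j V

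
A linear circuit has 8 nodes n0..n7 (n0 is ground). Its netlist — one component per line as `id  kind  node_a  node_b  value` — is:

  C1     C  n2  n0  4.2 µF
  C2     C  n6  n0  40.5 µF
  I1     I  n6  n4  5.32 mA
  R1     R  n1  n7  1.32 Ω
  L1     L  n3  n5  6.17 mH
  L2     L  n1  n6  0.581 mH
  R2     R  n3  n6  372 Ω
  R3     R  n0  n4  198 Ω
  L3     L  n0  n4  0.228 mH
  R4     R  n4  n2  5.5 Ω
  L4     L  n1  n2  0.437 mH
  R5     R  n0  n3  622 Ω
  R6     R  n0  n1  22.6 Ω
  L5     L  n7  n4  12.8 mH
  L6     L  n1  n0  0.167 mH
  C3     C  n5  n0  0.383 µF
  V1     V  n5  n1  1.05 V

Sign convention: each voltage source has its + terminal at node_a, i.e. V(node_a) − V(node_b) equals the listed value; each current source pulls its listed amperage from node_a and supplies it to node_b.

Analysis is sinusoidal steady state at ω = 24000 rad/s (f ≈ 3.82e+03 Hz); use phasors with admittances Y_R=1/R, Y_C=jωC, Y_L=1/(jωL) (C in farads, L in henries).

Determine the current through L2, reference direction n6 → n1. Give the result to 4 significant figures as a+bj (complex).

Element admittances at ω=24000 rad/s:
  Y(C1) = 0.000+0.1008j S between n2,n0
  Y(C2) = 0.000+0.9720j S between n6,n0
  I1: injects 0.00532 A into n4 (from n6)
  Y(R1) = 0.7576+0.000j S between n1,n7
  Y(L1) = 0.000-0.006753j S between n3,n5
  Y(L2) = 0.000-0.07172j S between n1,n6
  Y(R2) = 0.002688+0.000j S between n3,n6
  Y(R3) = 0.005051+0.000j S between n0,n4
  Y(L3) = 0.000-0.1827j S between n0,n4
  Y(R4) = 0.1818+0.000j S between n4,n2
  Y(L4) = 0.000-0.09535j S between n1,n2
  Y(R5) = 0.001608+0.000j S between n0,n3
  Y(R6) = 0.04425+0.000j S between n0,n1
  Y(L5) = 0.000-0.003255j S between n7,n4
  Y(L6) = 0.000-0.2495j S between n1,n0
  Y(C3) = 0.000+0.009192j S between n5,n0
  V1: constraint V(n5)−V(n1) = 1.05
Assemble and solve the 8×8 MNA system:
  V(n1)=0.01937-0.005538j  V(n2)=0.008789+0.01539j  V(n3)=0.7571-0.4884j  V(n4)=0.01123+0.02581j  V(n5)=1.069-0.005538j  V(n6)=-0.003014+0.004081j  V(n7)=0.01951-0.005502j
  i(V1)=-0.003311-0.007721j

0.0006898+0.001606j A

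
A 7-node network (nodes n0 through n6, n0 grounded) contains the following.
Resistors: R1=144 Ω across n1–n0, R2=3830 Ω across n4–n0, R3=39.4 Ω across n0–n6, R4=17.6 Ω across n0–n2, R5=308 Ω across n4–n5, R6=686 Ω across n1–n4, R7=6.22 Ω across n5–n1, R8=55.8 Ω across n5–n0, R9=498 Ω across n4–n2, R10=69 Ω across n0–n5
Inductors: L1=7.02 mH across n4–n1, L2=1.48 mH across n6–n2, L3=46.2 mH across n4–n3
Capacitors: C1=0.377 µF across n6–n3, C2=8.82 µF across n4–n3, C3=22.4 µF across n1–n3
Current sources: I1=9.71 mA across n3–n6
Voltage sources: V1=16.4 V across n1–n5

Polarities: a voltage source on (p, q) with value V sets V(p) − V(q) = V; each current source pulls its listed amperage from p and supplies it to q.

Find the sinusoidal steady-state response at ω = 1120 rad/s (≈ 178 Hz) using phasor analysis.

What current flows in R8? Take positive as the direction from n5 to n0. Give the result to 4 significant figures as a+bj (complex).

-0.06869-0.001605j A

MNA unknowns: 6 node voltages V₁..V_6 plus 1 source current (V1)
R1: Y=0.006944+0.000j on G[1,0]
R2: Y=0.0002611+0.000j on G[4,0]
R3: Y=0.02538+0.000j on G[0,6]
L1: Y=0.000-0.1272j on G[4,1]
R4: Y=0.05682+0.000j on G[0,2]
R5: Y=0.003247+0.000j on G[4,5]
L2: Y=0.000-0.6033j on G[6,2]
C1: Y=0.000+0.0004222j on G[6,3]
R6: Y=0.001458+0.000j on G[1,4]
R7: Y=0.1608+0.000j on G[5,1]
R8: Y=0.01792+0.000j on G[5,0]
L3: Y=0.000-0.01933j on G[4,3]
C2: Y=0.000+0.009878j on G[4,3]
R9: Y=0.002008+0.000j on G[4,2]
I1: z[3]−=0.00971, z[6]+=0.00971
R10: Y=0.01449+0.000j on G[0,5]
C3: Y=0.000+0.02509j on G[1,3]
V1: row V1−V5=16.4, i_V1 at 1,5
solve → V1=12.57-0.08953j, V2=0.4118+0.04529j, V3=12.28+0.8281j, V4=12.52-0.6159j, V5=-3.833-0.08953j, V6=0.4054+0.04378j
aux → i_V1=-2.814-0.001193j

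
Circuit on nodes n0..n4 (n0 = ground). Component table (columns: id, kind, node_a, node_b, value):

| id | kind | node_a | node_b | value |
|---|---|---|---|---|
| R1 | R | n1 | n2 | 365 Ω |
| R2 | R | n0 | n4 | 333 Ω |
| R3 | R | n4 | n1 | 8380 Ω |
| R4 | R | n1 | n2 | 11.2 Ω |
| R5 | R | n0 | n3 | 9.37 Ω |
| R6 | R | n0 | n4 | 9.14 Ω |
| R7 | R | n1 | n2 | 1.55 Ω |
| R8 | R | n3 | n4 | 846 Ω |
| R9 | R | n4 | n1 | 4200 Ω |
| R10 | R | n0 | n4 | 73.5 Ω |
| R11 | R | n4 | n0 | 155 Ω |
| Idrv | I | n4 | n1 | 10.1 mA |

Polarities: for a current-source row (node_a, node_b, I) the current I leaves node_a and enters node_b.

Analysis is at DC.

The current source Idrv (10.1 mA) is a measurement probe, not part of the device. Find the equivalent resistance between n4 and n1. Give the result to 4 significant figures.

Apply KCL at each of the 4 non-ground nodes and solve the resulting linear system.
Node n1: branches {R1, R3, R4, R7, R9, Idrv} → V_1 = 28.26
Node n2: branches {R1, R4, R7} → V_2 = 28.26
Node n3: branches {R5, R8} → V_3 = 0.000
Node n4: branches {R2, R3, R6, R8, R9, R10, R11, Idrv} → V_4 = 0.000

R_eq = 2798. Ω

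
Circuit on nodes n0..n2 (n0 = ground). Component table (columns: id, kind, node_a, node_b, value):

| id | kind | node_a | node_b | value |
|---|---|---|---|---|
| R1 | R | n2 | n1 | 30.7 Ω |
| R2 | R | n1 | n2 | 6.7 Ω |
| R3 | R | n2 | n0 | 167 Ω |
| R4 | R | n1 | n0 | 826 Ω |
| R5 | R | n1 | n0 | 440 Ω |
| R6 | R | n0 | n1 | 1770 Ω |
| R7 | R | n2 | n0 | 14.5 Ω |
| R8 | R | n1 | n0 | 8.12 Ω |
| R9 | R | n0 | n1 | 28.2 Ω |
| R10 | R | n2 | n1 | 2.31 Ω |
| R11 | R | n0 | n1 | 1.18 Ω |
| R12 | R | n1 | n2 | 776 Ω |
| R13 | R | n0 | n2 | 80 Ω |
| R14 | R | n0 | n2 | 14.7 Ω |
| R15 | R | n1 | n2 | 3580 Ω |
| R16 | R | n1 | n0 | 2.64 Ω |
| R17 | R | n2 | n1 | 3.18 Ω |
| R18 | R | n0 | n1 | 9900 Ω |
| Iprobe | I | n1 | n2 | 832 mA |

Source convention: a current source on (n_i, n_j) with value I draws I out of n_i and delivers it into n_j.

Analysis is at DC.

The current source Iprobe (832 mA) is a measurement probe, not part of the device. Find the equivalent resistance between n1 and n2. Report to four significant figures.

Apply KCL at each of the 2 non-ground nodes and solve the resulting linear system.
Node n1: branches {R1, R2, R4, R5, R6, R8, R9, R10, R11, R12, R15, R16, R17, R18, Iprobe} → V_1 = -0.07823
Node n2: branches {R1, R2, R3, R7, R10, R12, R13, R14, R15, R17, Iprobe} → V_2 = 0.6989

R_eq = 0.9341 Ω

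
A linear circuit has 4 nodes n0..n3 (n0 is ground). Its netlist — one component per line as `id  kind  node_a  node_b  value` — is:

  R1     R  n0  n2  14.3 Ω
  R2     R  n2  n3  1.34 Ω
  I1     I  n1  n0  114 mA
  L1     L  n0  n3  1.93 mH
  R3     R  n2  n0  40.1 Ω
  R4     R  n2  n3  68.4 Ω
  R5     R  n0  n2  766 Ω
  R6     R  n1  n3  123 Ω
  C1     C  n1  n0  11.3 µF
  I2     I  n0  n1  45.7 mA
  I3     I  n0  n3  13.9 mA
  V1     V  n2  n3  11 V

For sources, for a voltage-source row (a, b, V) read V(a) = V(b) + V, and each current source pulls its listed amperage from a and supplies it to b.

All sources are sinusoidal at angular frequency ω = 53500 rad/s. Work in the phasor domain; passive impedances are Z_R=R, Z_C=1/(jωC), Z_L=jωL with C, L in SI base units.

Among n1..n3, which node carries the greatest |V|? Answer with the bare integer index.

3

MNA unknowns: 3 node voltages V₁..V_3 plus 1 source current (V1)
R1: Y=0.06993+0.000j on G[0,2]
R2: Y=0.7463+0.000j on G[2,3]
I1: z[1]−=0.114, z[0]+=0.114
L1: Y=0.000-0.009685j on G[0,3]
R3: Y=0.02494+0.000j on G[2,0]
R4: Y=0.01462+0.000j on G[2,3]
R5: Y=0.001305+0.000j on G[0,2]
R6: Y=0.008130+0.000j on G[1,3]
C1: Y=0.000+0.6046j on G[1,0]
I2: z[0]−=0.0457, z[1]+=0.0457
I3: z[0]−=0.0139, z[3]+=0.0139
V1: row V2−V3=11, i_V1 at 2,3
solve → V1=-0.01545+0.2463j, V2=1.073-0.9025j, V3=-9.927-0.9025j
aux → i_V1=-8.473+0.08680j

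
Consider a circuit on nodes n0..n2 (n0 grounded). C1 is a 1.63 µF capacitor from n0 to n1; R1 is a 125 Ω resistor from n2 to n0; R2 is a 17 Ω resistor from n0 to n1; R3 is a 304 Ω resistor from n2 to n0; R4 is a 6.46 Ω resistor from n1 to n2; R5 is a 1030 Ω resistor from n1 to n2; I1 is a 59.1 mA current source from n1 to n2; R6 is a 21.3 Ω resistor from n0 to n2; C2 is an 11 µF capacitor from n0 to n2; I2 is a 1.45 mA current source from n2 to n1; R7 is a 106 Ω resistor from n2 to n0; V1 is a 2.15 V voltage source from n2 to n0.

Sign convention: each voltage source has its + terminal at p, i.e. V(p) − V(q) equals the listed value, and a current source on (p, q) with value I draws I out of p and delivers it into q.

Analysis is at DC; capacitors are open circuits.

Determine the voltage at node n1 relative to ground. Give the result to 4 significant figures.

1.292 V

MNA unknowns: 2 node voltages V₁..V_2 plus 1 source current (V1)
C1: Y=0.000 on G[0,1]
R1: Y=0.008000 on G[2,0]
R2: Y=0.05882 on G[0,1]
R3: Y=0.003289 on G[2,0]
R4: Y=0.1548 on G[1,2]
R5: Y=0.0009709 on G[1,2]
I1: z[1]−=0.0591, z[2]+=0.0591
R6: Y=0.04695 on G[0,2]
C2: Y=0.000 on G[0,2]
I2: z[2]−=0.00145, z[1]+=0.00145
R7: Y=0.009434 on G[2,0]
V1: row V2−V0=2.15, i_V1 at 2,0
solve → V1=1.292, V2=2.150
aux → i_V1=-0.2215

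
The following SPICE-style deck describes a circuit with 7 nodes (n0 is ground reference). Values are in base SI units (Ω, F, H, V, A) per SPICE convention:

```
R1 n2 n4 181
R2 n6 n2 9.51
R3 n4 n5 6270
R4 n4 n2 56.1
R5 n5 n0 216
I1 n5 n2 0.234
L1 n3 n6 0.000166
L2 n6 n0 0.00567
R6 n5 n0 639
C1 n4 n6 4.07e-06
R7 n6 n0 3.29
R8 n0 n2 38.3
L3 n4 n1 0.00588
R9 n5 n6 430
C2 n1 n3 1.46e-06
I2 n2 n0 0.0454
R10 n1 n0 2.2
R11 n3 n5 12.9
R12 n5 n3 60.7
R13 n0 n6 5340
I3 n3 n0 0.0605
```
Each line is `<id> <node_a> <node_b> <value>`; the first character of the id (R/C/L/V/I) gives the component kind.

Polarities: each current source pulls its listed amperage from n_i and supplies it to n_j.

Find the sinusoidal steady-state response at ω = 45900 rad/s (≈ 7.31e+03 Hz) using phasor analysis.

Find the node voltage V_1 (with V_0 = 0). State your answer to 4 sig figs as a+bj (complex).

MNA unknowns: 6 node voltages V₁..V_6
R1: Y=0.005525+0.000j on G[2,4]
R2: Y=0.1052+0.000j on G[6,2]
R3: Y=0.0001595+0.000j on G[4,5]
R4: Y=0.01783+0.000j on G[4,2]
R5: Y=0.004630+0.000j on G[5,0]
I1: z[5]−=0.234, z[2]+=0.234
L1: Y=0.000-0.1312j on G[3,6]
L2: Y=0.000-0.003842j on G[6,0]
R6: Y=0.001565+0.000j on G[5,0]
C1: Y=0.000+0.1868j on G[4,6]
R7: Y=0.3040+0.000j on G[6,0]
R8: Y=0.02611+0.000j on G[0,2]
L3: Y=0.000-0.003705j on G[4,1]
R9: Y=0.002326+0.000j on G[5,6]
C2: Y=0.000+0.06701j on G[1,3]
I2: z[2]−=0.0454, z[0]+=0.0454
R10: Y=0.4545+0.000j on G[1,0]
R11: Y=0.07752+0.000j on G[3,5]
R12: Y=0.01647+0.000j on G[5,3]
R13: Y=0.0001873+0.000j on G[0,6]
I3: z[3]−=0.0605, z[0]+=0.0605
solve → V1=0.3192-0.3736j, V2=0.5593+0.4398j, V3=-2.277-2.496j, V4=-0.8113+0.4041j, V5=-4.383-2.271j, V6=-0.7910+0.5569j

0.3192-0.3736j V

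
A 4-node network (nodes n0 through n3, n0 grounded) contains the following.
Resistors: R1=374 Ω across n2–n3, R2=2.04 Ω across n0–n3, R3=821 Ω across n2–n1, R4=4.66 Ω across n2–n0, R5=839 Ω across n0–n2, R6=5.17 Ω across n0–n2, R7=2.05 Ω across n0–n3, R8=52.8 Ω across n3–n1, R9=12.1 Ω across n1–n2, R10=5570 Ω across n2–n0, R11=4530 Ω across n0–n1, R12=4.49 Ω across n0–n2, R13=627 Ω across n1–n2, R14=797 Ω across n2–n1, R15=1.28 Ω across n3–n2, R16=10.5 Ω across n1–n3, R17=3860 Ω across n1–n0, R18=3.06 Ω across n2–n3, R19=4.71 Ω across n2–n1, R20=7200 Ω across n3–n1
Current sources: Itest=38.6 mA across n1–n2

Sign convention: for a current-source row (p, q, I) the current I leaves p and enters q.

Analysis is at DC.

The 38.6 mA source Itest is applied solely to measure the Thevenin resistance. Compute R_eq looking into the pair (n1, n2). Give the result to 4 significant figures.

R_eq = 2.465 Ω

MNA unknowns: 3 node voltages V₁..V_3
R1: Y=0.002674 on G[2,3]
R2: Y=0.4902 on G[0,3]
R3: Y=0.001218 on G[2,1]
R4: Y=0.2146 on G[2,0]
R5: Y=0.001192 on G[0,2]
R6: Y=0.1934 on G[0,2]
R7: Y=0.4878 on G[0,3]
R8: Y=0.01894 on G[3,1]
R9: Y=0.08264 on G[1,2]
R10: Y=0.0001795 on G[2,0]
R11: Y=0.0002208 on G[0,1]
R12: Y=0.2227 on G[0,2]
R13: Y=0.001595 on G[1,2]
R14: Y=0.001255 on G[2,1]
R15: Y=0.7812 on G[3,2]
R16: Y=0.09524 on G[1,3]
R17: Y=0.0002591 on G[1,0]
R18: Y=0.3268 on G[2,3]
R19: Y=0.2123 on G[2,1]
R20: Y=0.0001389 on G[3,1]
Itest: z[1]−=0.0386, z[2]+=0.0386
solve → V1=-0.09101, V2=0.004144, V3=-0.002633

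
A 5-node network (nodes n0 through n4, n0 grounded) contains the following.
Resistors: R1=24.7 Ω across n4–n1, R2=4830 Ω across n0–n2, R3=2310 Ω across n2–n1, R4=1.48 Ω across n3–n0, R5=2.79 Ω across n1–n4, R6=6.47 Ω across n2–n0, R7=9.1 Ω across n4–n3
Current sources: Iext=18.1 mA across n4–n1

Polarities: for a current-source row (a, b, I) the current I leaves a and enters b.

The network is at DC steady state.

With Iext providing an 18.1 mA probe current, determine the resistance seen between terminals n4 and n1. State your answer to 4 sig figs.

Element admittances at DC:
  Y(R1) = 0.04049 S between n4,n1
  Y(R2) = 0.0002070 S between n0,n2
  Y(R3) = 0.0004329 S between n2,n1
  Y(R4) = 0.6757 S between n3,n0
  Y(R5) = 0.3584 S between n1,n4
  Y(R6) = 0.1546 S between n2,n0
  Y(R7) = 0.1099 S between n4,n3
  Iext: injects 0.0181 A into n1 (from n4)
Assemble and solve the 4×4 MNA system:
  V(n1)=0.04512  V(n2)=0.0001259  V(n3)=-2.883e-05  V(n4)=-0.0002061

R_eq = 2.504 Ω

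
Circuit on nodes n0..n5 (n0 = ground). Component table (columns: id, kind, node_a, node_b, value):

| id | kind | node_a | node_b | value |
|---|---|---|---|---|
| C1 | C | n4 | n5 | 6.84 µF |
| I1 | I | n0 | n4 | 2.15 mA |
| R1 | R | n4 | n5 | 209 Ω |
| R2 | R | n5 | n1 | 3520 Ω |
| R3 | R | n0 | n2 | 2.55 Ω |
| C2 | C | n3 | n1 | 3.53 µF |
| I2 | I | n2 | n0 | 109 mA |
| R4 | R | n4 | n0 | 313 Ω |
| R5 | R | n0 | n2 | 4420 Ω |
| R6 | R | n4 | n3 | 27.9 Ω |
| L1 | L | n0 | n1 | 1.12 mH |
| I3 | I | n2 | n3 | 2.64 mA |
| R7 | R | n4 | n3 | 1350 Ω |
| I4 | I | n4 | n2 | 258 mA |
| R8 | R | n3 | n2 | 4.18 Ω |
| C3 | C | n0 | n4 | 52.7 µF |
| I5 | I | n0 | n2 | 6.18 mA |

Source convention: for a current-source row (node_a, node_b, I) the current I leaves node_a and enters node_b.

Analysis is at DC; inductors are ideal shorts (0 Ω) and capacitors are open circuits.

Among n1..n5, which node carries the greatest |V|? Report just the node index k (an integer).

4

MNA unknowns: 5 node voltages V₁..V_5 plus 1 source current (L1)
C1: Y=0.000 on G[4,5]
I1: z[0]−=0.00215, z[4]+=0.00215
R1: Y=0.004785 on G[4,5]
R2: Y=0.0002841 on G[5,1]
R3: Y=0.3922 on G[0,2]
C2: Y=0.000 on G[3,1]
I2: z[2]−=0.109, z[0]+=0.109
R4: Y=0.003195 on G[4,0]
R5: Y=0.0002262 on G[0,2]
R6: Y=0.03584 on G[4,3]
L1: row V0−V1=0, i_L1 at 0,1
I3: z[2]−=0.00264, z[3]+=0.00264
R7: Y=0.0007407 on G[4,3]
I4: z[4]−=0.258, z[2]+=0.258
R8: Y=0.2392 on G[3,2]
C3: Y=0.000 on G[0,4]
I5: z[0]−=0.00618, z[2]+=0.00618
solve → V1=0.000, V2=-0.1910, V3=-1.142, V4=-7.432, V5=-7.015
aux → i_L1=0.001993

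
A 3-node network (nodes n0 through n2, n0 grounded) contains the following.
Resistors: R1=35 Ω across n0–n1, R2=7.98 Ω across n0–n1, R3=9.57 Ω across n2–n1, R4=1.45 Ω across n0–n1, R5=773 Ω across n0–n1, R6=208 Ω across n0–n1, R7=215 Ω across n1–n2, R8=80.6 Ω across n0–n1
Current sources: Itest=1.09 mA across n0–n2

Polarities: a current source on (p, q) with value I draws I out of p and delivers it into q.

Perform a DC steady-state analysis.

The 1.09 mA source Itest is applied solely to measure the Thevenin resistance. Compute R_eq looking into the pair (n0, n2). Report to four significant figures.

Element admittances at DC:
  Y(R1) = 0.02857 S between n0,n1
  Y(R2) = 0.1253 S between n0,n1
  Y(R3) = 0.1045 S between n2,n1
  Y(R4) = 0.6897 S between n0,n1
  Y(R5) = 0.001294 S between n0,n1
  Y(R6) = 0.004808 S between n0,n1
  Y(R7) = 0.004651 S between n1,n2
  Y(R8) = 0.01241 S between n0,n1
  Itest: injects 0.00109 A into n2 (from n0)
Assemble and solve the 2×2 MNA system:
  V(n1)=0.001264  V(n2)=0.01125

R_eq = 10.32 Ω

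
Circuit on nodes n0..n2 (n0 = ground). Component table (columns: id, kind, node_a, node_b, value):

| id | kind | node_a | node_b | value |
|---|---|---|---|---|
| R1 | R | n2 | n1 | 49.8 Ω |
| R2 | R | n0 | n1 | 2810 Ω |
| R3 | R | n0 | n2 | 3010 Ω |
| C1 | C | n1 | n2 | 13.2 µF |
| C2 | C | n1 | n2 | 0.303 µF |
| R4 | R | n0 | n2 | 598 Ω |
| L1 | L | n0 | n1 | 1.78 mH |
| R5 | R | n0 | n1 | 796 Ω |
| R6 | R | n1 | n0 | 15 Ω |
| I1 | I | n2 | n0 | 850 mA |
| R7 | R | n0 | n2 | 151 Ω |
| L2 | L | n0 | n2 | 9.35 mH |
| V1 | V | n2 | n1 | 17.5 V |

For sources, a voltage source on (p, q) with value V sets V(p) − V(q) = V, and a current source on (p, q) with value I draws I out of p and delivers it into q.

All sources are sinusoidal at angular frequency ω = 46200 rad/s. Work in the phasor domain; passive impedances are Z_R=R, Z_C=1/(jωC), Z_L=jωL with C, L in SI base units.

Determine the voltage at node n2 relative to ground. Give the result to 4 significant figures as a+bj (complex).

4.834-1.857j V

MNA unknowns: 2 node voltages V₁..V_2 plus 1 source current (V1)
R1: Y=0.02008+0.000j on G[2,1]
R2: Y=0.0003559+0.000j on G[0,1]
R3: Y=0.0003322+0.000j on G[0,2]
C1: Y=0.000+0.6098j on G[1,2]
C2: Y=0.000+0.01400j on G[1,2]
R4: Y=0.001672+0.000j on G[0,2]
L1: Y=0.000-0.01216j on G[0,1]
R5: Y=0.001256+0.000j on G[0,1]
R6: Y=0.06667+0.000j on G[1,0]
I1: z[2]−=0.85, z[0]+=0.85
R7: Y=0.006623+0.000j on G[0,2]
L2: Y=0.000-0.002315j on G[0,2]
V1: row V2−V1=17.5, i_V1 at 2,1
solve → V1=-12.67-1.857j, V2=4.834-1.857j
aux → i_V1=-1.239-10.89j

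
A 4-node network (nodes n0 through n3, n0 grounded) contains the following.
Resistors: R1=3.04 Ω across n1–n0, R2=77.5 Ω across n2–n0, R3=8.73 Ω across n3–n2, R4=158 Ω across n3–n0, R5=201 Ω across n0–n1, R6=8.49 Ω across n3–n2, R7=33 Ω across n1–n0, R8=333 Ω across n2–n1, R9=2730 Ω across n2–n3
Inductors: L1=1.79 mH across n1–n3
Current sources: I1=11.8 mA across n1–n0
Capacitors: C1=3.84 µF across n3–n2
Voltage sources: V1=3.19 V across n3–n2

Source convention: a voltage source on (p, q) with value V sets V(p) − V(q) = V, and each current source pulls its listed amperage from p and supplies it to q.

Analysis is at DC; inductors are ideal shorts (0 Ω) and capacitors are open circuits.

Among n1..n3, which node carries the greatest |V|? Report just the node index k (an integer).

Element admittances at DC:
  Y(R1) = 0.3289 S between n1,n0
  Y(R2) = 0.01290 S between n2,n0
  Y(R3) = 0.1145 S between n3,n2
  L1: short n1↔n3 (DC inductor)
  Y(R4) = 0.006329 S between n3,n0
  I1: injects 0.0118 A into n0 (from n1)
  Y(R5) = 0.004975 S between n0,n1
  Y(R6) = 0.1178 S between n3,n2
  Y(R7) = 0.03030 S between n1,n0
  Y(R8) = 0.003003 S between n2,n1
  Y(R9) = 0.0003663 S between n2,n3
  Y(C1) = 0.000 S between n3,n2
  V1: constraint V(n3)−V(n2) = 3.19
Assemble and solve the 5×5 MNA system:
  V(n1)=0.07657  V(n2)=-3.113  V(n3)=0.07657
  i(L1)=-0.04927  i(V1)=-0.7921

2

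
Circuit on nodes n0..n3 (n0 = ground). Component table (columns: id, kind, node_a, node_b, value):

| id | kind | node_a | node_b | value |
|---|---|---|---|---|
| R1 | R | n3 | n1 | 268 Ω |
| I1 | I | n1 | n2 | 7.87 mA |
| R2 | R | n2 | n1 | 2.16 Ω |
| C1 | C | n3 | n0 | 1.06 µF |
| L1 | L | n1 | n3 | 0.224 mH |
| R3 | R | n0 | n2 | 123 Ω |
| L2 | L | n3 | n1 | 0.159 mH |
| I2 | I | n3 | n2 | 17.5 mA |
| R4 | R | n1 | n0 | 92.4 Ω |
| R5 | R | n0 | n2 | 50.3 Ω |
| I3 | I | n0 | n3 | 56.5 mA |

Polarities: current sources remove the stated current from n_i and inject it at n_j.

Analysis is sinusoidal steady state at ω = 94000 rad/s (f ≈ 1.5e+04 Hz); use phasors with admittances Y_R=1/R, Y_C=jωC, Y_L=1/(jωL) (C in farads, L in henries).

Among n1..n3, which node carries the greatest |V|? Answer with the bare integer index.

MNA unknowns: 3 node voltages V₁..V_3
R1: Y=0.003731+0.000j on G[3,1]
I1: z[1]−=0.00787, z[2]+=0.00787
R2: Y=0.4630+0.000j on G[2,1]
C1: Y=0.000+0.09964j on G[3,0]
L1: Y=0.000-0.04749j on G[1,3]
R3: Y=0.008130+0.000j on G[0,2]
L2: Y=0.000-0.06691j on G[3,1]
I2: z[3]−=0.0175, z[2]+=0.0175
R4: Y=0.01082+0.000j on G[1,0]
R5: Y=0.01988+0.000j on G[0,2]
I3: z[0]−=0.0565, z[3]+=0.0565
solve → V1=0.02407-0.4069j, V2=0.07437-0.3836j, V3=0.1520-0.5435j

3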